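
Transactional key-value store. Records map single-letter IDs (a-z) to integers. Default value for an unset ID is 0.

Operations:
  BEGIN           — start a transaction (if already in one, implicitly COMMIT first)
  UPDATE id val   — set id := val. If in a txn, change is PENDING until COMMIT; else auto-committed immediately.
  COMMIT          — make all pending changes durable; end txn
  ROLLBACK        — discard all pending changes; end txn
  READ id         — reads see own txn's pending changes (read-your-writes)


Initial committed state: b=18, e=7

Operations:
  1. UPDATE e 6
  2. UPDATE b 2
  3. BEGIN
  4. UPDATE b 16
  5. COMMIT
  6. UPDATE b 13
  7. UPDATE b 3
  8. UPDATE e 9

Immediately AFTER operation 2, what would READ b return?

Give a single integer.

Initial committed: {b=18, e=7}
Op 1: UPDATE e=6 (auto-commit; committed e=6)
Op 2: UPDATE b=2 (auto-commit; committed b=2)
After op 2: visible(b) = 2 (pending={}, committed={b=2, e=6})

Answer: 2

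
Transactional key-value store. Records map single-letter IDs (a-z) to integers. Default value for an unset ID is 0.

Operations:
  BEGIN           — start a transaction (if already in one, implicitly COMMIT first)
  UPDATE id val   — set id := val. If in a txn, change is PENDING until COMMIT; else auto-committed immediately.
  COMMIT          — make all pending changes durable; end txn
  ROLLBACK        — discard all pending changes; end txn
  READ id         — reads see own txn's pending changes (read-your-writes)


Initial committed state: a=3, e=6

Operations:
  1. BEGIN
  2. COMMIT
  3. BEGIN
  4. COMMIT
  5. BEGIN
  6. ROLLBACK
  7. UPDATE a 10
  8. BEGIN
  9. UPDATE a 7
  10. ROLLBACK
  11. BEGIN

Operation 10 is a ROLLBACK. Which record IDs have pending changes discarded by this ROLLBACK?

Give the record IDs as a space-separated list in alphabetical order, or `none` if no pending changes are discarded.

Answer: a

Derivation:
Initial committed: {a=3, e=6}
Op 1: BEGIN: in_txn=True, pending={}
Op 2: COMMIT: merged [] into committed; committed now {a=3, e=6}
Op 3: BEGIN: in_txn=True, pending={}
Op 4: COMMIT: merged [] into committed; committed now {a=3, e=6}
Op 5: BEGIN: in_txn=True, pending={}
Op 6: ROLLBACK: discarded pending []; in_txn=False
Op 7: UPDATE a=10 (auto-commit; committed a=10)
Op 8: BEGIN: in_txn=True, pending={}
Op 9: UPDATE a=7 (pending; pending now {a=7})
Op 10: ROLLBACK: discarded pending ['a']; in_txn=False
Op 11: BEGIN: in_txn=True, pending={}
ROLLBACK at op 10 discards: ['a']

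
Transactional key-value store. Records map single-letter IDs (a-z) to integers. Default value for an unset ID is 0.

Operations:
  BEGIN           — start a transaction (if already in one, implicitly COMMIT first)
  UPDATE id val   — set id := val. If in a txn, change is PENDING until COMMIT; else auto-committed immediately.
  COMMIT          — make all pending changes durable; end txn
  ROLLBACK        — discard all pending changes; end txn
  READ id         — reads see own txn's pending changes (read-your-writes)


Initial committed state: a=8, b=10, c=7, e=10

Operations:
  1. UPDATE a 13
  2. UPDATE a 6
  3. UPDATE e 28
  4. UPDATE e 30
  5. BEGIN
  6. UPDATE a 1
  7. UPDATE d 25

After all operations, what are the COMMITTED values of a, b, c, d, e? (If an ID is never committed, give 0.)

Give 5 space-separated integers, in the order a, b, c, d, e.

Answer: 6 10 7 0 30

Derivation:
Initial committed: {a=8, b=10, c=7, e=10}
Op 1: UPDATE a=13 (auto-commit; committed a=13)
Op 2: UPDATE a=6 (auto-commit; committed a=6)
Op 3: UPDATE e=28 (auto-commit; committed e=28)
Op 4: UPDATE e=30 (auto-commit; committed e=30)
Op 5: BEGIN: in_txn=True, pending={}
Op 6: UPDATE a=1 (pending; pending now {a=1})
Op 7: UPDATE d=25 (pending; pending now {a=1, d=25})
Final committed: {a=6, b=10, c=7, e=30}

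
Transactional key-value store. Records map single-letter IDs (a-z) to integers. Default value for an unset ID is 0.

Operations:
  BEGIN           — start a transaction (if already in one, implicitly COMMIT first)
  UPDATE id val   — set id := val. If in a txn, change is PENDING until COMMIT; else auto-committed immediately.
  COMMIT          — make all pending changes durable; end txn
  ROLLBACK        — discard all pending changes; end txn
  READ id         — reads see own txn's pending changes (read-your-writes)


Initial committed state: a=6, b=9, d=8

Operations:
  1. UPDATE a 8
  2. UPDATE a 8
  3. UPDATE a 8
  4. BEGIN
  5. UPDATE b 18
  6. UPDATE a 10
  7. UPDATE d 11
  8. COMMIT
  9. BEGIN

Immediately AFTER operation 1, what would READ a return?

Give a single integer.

Initial committed: {a=6, b=9, d=8}
Op 1: UPDATE a=8 (auto-commit; committed a=8)
After op 1: visible(a) = 8 (pending={}, committed={a=8, b=9, d=8})

Answer: 8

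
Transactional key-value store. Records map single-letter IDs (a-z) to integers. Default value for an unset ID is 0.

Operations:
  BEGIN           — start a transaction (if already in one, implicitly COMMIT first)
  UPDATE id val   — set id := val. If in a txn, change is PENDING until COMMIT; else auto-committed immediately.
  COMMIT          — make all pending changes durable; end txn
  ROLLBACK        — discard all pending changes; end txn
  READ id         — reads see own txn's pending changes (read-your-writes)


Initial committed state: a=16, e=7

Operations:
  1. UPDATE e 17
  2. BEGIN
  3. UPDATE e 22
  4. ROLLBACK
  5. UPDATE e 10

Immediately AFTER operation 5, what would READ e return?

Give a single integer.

Answer: 10

Derivation:
Initial committed: {a=16, e=7}
Op 1: UPDATE e=17 (auto-commit; committed e=17)
Op 2: BEGIN: in_txn=True, pending={}
Op 3: UPDATE e=22 (pending; pending now {e=22})
Op 4: ROLLBACK: discarded pending ['e']; in_txn=False
Op 5: UPDATE e=10 (auto-commit; committed e=10)
After op 5: visible(e) = 10 (pending={}, committed={a=16, e=10})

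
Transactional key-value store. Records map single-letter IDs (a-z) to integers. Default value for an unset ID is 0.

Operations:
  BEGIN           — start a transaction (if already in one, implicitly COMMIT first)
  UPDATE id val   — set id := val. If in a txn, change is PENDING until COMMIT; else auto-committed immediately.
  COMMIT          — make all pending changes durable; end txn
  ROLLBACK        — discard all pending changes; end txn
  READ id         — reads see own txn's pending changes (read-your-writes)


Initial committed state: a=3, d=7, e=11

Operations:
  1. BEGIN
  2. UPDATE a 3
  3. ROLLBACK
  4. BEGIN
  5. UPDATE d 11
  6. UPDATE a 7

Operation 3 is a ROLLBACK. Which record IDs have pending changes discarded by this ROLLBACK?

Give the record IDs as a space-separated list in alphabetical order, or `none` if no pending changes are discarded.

Answer: a

Derivation:
Initial committed: {a=3, d=7, e=11}
Op 1: BEGIN: in_txn=True, pending={}
Op 2: UPDATE a=3 (pending; pending now {a=3})
Op 3: ROLLBACK: discarded pending ['a']; in_txn=False
Op 4: BEGIN: in_txn=True, pending={}
Op 5: UPDATE d=11 (pending; pending now {d=11})
Op 6: UPDATE a=7 (pending; pending now {a=7, d=11})
ROLLBACK at op 3 discards: ['a']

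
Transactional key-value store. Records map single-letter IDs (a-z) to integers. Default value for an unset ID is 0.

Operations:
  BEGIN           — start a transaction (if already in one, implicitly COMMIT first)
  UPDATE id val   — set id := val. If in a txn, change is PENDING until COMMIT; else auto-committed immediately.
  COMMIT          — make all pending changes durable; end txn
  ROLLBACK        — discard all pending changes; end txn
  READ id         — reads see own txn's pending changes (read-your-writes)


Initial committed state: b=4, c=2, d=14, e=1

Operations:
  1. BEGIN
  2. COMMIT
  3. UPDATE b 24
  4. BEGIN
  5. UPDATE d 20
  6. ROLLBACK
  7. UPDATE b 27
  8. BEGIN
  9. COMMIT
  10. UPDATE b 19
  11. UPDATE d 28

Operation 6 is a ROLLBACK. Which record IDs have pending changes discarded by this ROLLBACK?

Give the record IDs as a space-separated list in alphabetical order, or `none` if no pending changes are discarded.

Answer: d

Derivation:
Initial committed: {b=4, c=2, d=14, e=1}
Op 1: BEGIN: in_txn=True, pending={}
Op 2: COMMIT: merged [] into committed; committed now {b=4, c=2, d=14, e=1}
Op 3: UPDATE b=24 (auto-commit; committed b=24)
Op 4: BEGIN: in_txn=True, pending={}
Op 5: UPDATE d=20 (pending; pending now {d=20})
Op 6: ROLLBACK: discarded pending ['d']; in_txn=False
Op 7: UPDATE b=27 (auto-commit; committed b=27)
Op 8: BEGIN: in_txn=True, pending={}
Op 9: COMMIT: merged [] into committed; committed now {b=27, c=2, d=14, e=1}
Op 10: UPDATE b=19 (auto-commit; committed b=19)
Op 11: UPDATE d=28 (auto-commit; committed d=28)
ROLLBACK at op 6 discards: ['d']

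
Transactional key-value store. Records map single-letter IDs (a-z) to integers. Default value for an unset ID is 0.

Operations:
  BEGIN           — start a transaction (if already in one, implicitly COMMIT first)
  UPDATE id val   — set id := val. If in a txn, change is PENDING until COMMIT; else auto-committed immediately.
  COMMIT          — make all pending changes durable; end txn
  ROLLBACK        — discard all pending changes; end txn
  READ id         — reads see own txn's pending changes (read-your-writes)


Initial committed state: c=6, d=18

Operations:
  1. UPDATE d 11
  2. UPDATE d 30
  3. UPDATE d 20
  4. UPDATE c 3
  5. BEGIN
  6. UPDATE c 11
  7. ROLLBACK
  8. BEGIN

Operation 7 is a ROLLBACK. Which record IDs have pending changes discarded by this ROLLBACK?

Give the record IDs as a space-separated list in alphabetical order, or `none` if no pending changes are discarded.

Initial committed: {c=6, d=18}
Op 1: UPDATE d=11 (auto-commit; committed d=11)
Op 2: UPDATE d=30 (auto-commit; committed d=30)
Op 3: UPDATE d=20 (auto-commit; committed d=20)
Op 4: UPDATE c=3 (auto-commit; committed c=3)
Op 5: BEGIN: in_txn=True, pending={}
Op 6: UPDATE c=11 (pending; pending now {c=11})
Op 7: ROLLBACK: discarded pending ['c']; in_txn=False
Op 8: BEGIN: in_txn=True, pending={}
ROLLBACK at op 7 discards: ['c']

Answer: c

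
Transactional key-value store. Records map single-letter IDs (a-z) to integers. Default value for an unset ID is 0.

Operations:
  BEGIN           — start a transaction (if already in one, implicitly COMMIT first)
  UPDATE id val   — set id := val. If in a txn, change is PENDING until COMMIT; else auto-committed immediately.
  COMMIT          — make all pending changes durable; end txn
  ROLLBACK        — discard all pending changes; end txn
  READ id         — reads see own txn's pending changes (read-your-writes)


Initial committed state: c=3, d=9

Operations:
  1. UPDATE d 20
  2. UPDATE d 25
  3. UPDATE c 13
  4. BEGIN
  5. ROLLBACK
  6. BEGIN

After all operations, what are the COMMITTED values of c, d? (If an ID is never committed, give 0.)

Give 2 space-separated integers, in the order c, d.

Initial committed: {c=3, d=9}
Op 1: UPDATE d=20 (auto-commit; committed d=20)
Op 2: UPDATE d=25 (auto-commit; committed d=25)
Op 3: UPDATE c=13 (auto-commit; committed c=13)
Op 4: BEGIN: in_txn=True, pending={}
Op 5: ROLLBACK: discarded pending []; in_txn=False
Op 6: BEGIN: in_txn=True, pending={}
Final committed: {c=13, d=25}

Answer: 13 25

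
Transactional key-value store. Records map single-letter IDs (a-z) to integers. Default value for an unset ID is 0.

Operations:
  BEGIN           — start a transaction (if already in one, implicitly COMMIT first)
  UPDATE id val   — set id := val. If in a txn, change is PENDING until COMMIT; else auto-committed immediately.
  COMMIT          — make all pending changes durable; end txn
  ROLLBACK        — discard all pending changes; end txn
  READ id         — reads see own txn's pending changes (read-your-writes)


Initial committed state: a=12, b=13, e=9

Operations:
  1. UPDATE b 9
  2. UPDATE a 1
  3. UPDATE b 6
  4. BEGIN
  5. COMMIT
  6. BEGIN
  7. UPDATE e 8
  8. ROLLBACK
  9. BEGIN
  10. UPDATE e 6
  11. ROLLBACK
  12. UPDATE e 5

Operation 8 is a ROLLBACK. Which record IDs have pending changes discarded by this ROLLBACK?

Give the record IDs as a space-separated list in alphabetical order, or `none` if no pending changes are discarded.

Answer: e

Derivation:
Initial committed: {a=12, b=13, e=9}
Op 1: UPDATE b=9 (auto-commit; committed b=9)
Op 2: UPDATE a=1 (auto-commit; committed a=1)
Op 3: UPDATE b=6 (auto-commit; committed b=6)
Op 4: BEGIN: in_txn=True, pending={}
Op 5: COMMIT: merged [] into committed; committed now {a=1, b=6, e=9}
Op 6: BEGIN: in_txn=True, pending={}
Op 7: UPDATE e=8 (pending; pending now {e=8})
Op 8: ROLLBACK: discarded pending ['e']; in_txn=False
Op 9: BEGIN: in_txn=True, pending={}
Op 10: UPDATE e=6 (pending; pending now {e=6})
Op 11: ROLLBACK: discarded pending ['e']; in_txn=False
Op 12: UPDATE e=5 (auto-commit; committed e=5)
ROLLBACK at op 8 discards: ['e']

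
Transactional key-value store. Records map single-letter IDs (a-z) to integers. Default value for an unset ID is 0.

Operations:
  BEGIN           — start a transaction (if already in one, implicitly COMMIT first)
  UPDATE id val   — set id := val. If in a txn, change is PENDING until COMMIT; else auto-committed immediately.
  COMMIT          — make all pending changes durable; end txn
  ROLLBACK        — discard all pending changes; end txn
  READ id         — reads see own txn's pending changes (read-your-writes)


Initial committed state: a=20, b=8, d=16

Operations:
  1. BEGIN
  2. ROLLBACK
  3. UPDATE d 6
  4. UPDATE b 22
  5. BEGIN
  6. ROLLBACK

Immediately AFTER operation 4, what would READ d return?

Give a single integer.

Initial committed: {a=20, b=8, d=16}
Op 1: BEGIN: in_txn=True, pending={}
Op 2: ROLLBACK: discarded pending []; in_txn=False
Op 3: UPDATE d=6 (auto-commit; committed d=6)
Op 4: UPDATE b=22 (auto-commit; committed b=22)
After op 4: visible(d) = 6 (pending={}, committed={a=20, b=22, d=6})

Answer: 6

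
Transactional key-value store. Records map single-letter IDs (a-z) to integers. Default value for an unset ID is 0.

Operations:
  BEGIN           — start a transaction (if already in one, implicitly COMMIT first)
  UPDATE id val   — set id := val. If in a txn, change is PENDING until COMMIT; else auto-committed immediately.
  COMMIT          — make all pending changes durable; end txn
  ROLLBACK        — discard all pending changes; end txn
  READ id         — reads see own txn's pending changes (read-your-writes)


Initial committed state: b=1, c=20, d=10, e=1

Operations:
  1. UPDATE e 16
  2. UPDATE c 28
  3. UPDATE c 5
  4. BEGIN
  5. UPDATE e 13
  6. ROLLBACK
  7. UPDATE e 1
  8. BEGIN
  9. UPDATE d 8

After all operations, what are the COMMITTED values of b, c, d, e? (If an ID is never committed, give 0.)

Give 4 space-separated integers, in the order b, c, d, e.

Answer: 1 5 10 1

Derivation:
Initial committed: {b=1, c=20, d=10, e=1}
Op 1: UPDATE e=16 (auto-commit; committed e=16)
Op 2: UPDATE c=28 (auto-commit; committed c=28)
Op 3: UPDATE c=5 (auto-commit; committed c=5)
Op 4: BEGIN: in_txn=True, pending={}
Op 5: UPDATE e=13 (pending; pending now {e=13})
Op 6: ROLLBACK: discarded pending ['e']; in_txn=False
Op 7: UPDATE e=1 (auto-commit; committed e=1)
Op 8: BEGIN: in_txn=True, pending={}
Op 9: UPDATE d=8 (pending; pending now {d=8})
Final committed: {b=1, c=5, d=10, e=1}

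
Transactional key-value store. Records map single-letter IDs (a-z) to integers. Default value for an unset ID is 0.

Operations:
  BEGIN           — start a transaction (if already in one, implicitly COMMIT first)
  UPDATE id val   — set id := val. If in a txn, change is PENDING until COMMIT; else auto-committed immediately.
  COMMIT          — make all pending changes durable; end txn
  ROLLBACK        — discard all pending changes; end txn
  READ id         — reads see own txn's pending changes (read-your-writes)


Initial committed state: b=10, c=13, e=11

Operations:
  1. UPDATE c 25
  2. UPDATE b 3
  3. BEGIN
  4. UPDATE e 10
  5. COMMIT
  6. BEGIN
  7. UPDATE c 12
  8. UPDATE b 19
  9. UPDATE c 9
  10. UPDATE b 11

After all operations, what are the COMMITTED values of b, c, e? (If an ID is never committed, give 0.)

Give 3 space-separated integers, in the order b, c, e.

Initial committed: {b=10, c=13, e=11}
Op 1: UPDATE c=25 (auto-commit; committed c=25)
Op 2: UPDATE b=3 (auto-commit; committed b=3)
Op 3: BEGIN: in_txn=True, pending={}
Op 4: UPDATE e=10 (pending; pending now {e=10})
Op 5: COMMIT: merged ['e'] into committed; committed now {b=3, c=25, e=10}
Op 6: BEGIN: in_txn=True, pending={}
Op 7: UPDATE c=12 (pending; pending now {c=12})
Op 8: UPDATE b=19 (pending; pending now {b=19, c=12})
Op 9: UPDATE c=9 (pending; pending now {b=19, c=9})
Op 10: UPDATE b=11 (pending; pending now {b=11, c=9})
Final committed: {b=3, c=25, e=10}

Answer: 3 25 10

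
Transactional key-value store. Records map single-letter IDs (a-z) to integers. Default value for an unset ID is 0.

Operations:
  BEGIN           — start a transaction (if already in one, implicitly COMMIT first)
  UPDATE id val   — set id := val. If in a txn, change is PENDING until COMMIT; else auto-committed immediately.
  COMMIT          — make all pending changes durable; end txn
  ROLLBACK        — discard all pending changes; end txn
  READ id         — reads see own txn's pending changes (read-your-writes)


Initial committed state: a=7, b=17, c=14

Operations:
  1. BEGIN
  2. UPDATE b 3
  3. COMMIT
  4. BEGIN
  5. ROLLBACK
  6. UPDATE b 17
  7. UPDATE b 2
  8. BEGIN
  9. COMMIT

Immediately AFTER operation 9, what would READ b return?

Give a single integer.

Initial committed: {a=7, b=17, c=14}
Op 1: BEGIN: in_txn=True, pending={}
Op 2: UPDATE b=3 (pending; pending now {b=3})
Op 3: COMMIT: merged ['b'] into committed; committed now {a=7, b=3, c=14}
Op 4: BEGIN: in_txn=True, pending={}
Op 5: ROLLBACK: discarded pending []; in_txn=False
Op 6: UPDATE b=17 (auto-commit; committed b=17)
Op 7: UPDATE b=2 (auto-commit; committed b=2)
Op 8: BEGIN: in_txn=True, pending={}
Op 9: COMMIT: merged [] into committed; committed now {a=7, b=2, c=14}
After op 9: visible(b) = 2 (pending={}, committed={a=7, b=2, c=14})

Answer: 2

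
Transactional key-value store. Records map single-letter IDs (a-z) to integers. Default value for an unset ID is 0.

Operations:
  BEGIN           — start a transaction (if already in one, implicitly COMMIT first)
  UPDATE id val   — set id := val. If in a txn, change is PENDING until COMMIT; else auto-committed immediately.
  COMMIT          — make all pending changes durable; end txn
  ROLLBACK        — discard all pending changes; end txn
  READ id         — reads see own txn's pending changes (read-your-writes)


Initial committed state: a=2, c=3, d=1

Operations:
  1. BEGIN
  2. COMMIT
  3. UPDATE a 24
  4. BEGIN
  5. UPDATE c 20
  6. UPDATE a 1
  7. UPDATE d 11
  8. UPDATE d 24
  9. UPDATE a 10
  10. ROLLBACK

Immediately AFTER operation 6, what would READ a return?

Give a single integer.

Initial committed: {a=2, c=3, d=1}
Op 1: BEGIN: in_txn=True, pending={}
Op 2: COMMIT: merged [] into committed; committed now {a=2, c=3, d=1}
Op 3: UPDATE a=24 (auto-commit; committed a=24)
Op 4: BEGIN: in_txn=True, pending={}
Op 5: UPDATE c=20 (pending; pending now {c=20})
Op 6: UPDATE a=1 (pending; pending now {a=1, c=20})
After op 6: visible(a) = 1 (pending={a=1, c=20}, committed={a=24, c=3, d=1})

Answer: 1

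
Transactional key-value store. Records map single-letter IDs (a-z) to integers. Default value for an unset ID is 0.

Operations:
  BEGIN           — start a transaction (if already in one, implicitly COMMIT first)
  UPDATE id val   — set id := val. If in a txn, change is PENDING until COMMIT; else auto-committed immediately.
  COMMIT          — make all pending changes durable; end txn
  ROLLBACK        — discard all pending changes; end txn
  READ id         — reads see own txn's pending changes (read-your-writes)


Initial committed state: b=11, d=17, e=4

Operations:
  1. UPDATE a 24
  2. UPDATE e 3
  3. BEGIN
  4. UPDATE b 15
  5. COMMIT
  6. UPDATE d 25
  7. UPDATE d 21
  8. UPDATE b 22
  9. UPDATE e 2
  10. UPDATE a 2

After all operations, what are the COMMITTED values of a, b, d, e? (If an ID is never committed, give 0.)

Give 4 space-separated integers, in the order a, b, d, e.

Initial committed: {b=11, d=17, e=4}
Op 1: UPDATE a=24 (auto-commit; committed a=24)
Op 2: UPDATE e=3 (auto-commit; committed e=3)
Op 3: BEGIN: in_txn=True, pending={}
Op 4: UPDATE b=15 (pending; pending now {b=15})
Op 5: COMMIT: merged ['b'] into committed; committed now {a=24, b=15, d=17, e=3}
Op 6: UPDATE d=25 (auto-commit; committed d=25)
Op 7: UPDATE d=21 (auto-commit; committed d=21)
Op 8: UPDATE b=22 (auto-commit; committed b=22)
Op 9: UPDATE e=2 (auto-commit; committed e=2)
Op 10: UPDATE a=2 (auto-commit; committed a=2)
Final committed: {a=2, b=22, d=21, e=2}

Answer: 2 22 21 2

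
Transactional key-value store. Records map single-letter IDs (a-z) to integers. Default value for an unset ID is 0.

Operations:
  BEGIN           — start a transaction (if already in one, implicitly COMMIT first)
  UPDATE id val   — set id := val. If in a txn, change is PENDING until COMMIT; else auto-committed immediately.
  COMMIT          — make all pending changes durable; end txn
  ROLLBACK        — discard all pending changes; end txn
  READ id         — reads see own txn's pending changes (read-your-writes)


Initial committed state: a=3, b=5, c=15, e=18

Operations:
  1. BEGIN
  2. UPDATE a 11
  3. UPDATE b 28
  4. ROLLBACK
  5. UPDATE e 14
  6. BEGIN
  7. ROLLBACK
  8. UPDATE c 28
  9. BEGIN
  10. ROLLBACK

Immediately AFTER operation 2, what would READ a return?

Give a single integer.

Initial committed: {a=3, b=5, c=15, e=18}
Op 1: BEGIN: in_txn=True, pending={}
Op 2: UPDATE a=11 (pending; pending now {a=11})
After op 2: visible(a) = 11 (pending={a=11}, committed={a=3, b=5, c=15, e=18})

Answer: 11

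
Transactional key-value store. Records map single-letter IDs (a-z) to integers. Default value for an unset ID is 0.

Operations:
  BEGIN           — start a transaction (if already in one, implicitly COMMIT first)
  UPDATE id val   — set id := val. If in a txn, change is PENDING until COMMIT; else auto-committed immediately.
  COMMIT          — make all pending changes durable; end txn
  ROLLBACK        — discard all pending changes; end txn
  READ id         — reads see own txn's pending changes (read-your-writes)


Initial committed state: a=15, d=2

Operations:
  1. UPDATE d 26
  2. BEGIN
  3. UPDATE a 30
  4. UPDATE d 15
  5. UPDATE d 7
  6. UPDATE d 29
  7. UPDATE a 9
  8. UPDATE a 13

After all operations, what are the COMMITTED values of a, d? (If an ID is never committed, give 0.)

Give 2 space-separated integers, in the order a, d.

Initial committed: {a=15, d=2}
Op 1: UPDATE d=26 (auto-commit; committed d=26)
Op 2: BEGIN: in_txn=True, pending={}
Op 3: UPDATE a=30 (pending; pending now {a=30})
Op 4: UPDATE d=15 (pending; pending now {a=30, d=15})
Op 5: UPDATE d=7 (pending; pending now {a=30, d=7})
Op 6: UPDATE d=29 (pending; pending now {a=30, d=29})
Op 7: UPDATE a=9 (pending; pending now {a=9, d=29})
Op 8: UPDATE a=13 (pending; pending now {a=13, d=29})
Final committed: {a=15, d=26}

Answer: 15 26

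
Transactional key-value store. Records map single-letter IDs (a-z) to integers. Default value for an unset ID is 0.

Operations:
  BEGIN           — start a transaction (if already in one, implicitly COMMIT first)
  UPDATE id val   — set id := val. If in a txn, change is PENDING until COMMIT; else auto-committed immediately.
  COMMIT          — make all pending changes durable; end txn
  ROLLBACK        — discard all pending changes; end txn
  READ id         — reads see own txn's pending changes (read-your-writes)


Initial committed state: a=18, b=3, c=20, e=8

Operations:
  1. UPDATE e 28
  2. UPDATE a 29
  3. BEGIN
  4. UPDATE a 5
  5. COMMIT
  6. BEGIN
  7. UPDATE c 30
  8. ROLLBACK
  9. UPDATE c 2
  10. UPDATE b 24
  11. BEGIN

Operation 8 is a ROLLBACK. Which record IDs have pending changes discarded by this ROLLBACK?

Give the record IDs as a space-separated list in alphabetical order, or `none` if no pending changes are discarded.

Initial committed: {a=18, b=3, c=20, e=8}
Op 1: UPDATE e=28 (auto-commit; committed e=28)
Op 2: UPDATE a=29 (auto-commit; committed a=29)
Op 3: BEGIN: in_txn=True, pending={}
Op 4: UPDATE a=5 (pending; pending now {a=5})
Op 5: COMMIT: merged ['a'] into committed; committed now {a=5, b=3, c=20, e=28}
Op 6: BEGIN: in_txn=True, pending={}
Op 7: UPDATE c=30 (pending; pending now {c=30})
Op 8: ROLLBACK: discarded pending ['c']; in_txn=False
Op 9: UPDATE c=2 (auto-commit; committed c=2)
Op 10: UPDATE b=24 (auto-commit; committed b=24)
Op 11: BEGIN: in_txn=True, pending={}
ROLLBACK at op 8 discards: ['c']

Answer: c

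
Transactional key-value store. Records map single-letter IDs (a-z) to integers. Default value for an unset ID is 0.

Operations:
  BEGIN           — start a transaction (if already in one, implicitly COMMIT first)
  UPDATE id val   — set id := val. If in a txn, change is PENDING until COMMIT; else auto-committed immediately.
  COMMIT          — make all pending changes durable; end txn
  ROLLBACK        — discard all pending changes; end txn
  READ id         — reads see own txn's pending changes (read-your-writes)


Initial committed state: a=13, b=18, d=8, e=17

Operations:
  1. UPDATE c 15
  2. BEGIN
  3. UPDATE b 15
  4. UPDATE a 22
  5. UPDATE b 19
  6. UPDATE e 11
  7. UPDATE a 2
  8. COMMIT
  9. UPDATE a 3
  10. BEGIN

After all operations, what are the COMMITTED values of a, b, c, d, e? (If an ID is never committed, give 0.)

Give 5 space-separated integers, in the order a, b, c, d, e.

Initial committed: {a=13, b=18, d=8, e=17}
Op 1: UPDATE c=15 (auto-commit; committed c=15)
Op 2: BEGIN: in_txn=True, pending={}
Op 3: UPDATE b=15 (pending; pending now {b=15})
Op 4: UPDATE a=22 (pending; pending now {a=22, b=15})
Op 5: UPDATE b=19 (pending; pending now {a=22, b=19})
Op 6: UPDATE e=11 (pending; pending now {a=22, b=19, e=11})
Op 7: UPDATE a=2 (pending; pending now {a=2, b=19, e=11})
Op 8: COMMIT: merged ['a', 'b', 'e'] into committed; committed now {a=2, b=19, c=15, d=8, e=11}
Op 9: UPDATE a=3 (auto-commit; committed a=3)
Op 10: BEGIN: in_txn=True, pending={}
Final committed: {a=3, b=19, c=15, d=8, e=11}

Answer: 3 19 15 8 11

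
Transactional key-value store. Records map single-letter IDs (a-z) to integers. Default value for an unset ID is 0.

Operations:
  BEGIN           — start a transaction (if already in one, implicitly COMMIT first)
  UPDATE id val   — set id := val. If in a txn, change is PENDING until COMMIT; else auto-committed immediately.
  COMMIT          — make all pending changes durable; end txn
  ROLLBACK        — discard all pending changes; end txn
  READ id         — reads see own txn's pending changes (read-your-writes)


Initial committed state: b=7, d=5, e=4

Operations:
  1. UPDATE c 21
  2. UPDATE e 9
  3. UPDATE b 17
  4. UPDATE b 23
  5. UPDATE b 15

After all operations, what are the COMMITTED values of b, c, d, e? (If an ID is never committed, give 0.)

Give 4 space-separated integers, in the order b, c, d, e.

Initial committed: {b=7, d=5, e=4}
Op 1: UPDATE c=21 (auto-commit; committed c=21)
Op 2: UPDATE e=9 (auto-commit; committed e=9)
Op 3: UPDATE b=17 (auto-commit; committed b=17)
Op 4: UPDATE b=23 (auto-commit; committed b=23)
Op 5: UPDATE b=15 (auto-commit; committed b=15)
Final committed: {b=15, c=21, d=5, e=9}

Answer: 15 21 5 9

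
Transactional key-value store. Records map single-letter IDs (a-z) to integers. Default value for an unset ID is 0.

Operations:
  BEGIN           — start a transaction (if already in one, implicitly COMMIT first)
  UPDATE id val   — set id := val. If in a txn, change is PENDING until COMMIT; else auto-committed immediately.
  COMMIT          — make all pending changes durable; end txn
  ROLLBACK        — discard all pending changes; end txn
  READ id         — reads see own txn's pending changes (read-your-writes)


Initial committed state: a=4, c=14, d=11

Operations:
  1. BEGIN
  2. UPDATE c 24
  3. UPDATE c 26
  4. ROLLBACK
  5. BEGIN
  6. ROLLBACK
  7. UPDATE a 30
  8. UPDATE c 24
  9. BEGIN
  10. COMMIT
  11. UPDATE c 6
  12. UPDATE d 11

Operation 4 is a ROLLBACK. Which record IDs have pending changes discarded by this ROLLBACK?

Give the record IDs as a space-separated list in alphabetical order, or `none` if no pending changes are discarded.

Answer: c

Derivation:
Initial committed: {a=4, c=14, d=11}
Op 1: BEGIN: in_txn=True, pending={}
Op 2: UPDATE c=24 (pending; pending now {c=24})
Op 3: UPDATE c=26 (pending; pending now {c=26})
Op 4: ROLLBACK: discarded pending ['c']; in_txn=False
Op 5: BEGIN: in_txn=True, pending={}
Op 6: ROLLBACK: discarded pending []; in_txn=False
Op 7: UPDATE a=30 (auto-commit; committed a=30)
Op 8: UPDATE c=24 (auto-commit; committed c=24)
Op 9: BEGIN: in_txn=True, pending={}
Op 10: COMMIT: merged [] into committed; committed now {a=30, c=24, d=11}
Op 11: UPDATE c=6 (auto-commit; committed c=6)
Op 12: UPDATE d=11 (auto-commit; committed d=11)
ROLLBACK at op 4 discards: ['c']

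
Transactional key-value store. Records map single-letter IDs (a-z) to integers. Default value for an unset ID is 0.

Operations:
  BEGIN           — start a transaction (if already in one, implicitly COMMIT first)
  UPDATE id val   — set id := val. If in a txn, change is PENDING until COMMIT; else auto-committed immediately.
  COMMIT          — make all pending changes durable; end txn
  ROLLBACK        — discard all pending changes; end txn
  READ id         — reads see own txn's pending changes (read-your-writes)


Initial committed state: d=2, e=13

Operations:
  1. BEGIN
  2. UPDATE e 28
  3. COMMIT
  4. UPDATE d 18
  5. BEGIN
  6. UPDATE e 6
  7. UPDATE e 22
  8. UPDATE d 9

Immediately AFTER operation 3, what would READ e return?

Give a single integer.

Initial committed: {d=2, e=13}
Op 1: BEGIN: in_txn=True, pending={}
Op 2: UPDATE e=28 (pending; pending now {e=28})
Op 3: COMMIT: merged ['e'] into committed; committed now {d=2, e=28}
After op 3: visible(e) = 28 (pending={}, committed={d=2, e=28})

Answer: 28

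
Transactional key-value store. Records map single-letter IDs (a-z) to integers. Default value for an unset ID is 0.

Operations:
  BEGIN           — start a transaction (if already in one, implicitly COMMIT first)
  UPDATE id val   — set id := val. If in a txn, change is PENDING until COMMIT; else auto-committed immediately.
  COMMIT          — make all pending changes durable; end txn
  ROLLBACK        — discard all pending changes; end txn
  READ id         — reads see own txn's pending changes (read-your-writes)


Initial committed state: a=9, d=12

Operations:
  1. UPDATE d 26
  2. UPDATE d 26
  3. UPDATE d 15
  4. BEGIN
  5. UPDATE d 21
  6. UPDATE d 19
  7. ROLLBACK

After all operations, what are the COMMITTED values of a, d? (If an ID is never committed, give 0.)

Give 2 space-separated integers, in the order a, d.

Answer: 9 15

Derivation:
Initial committed: {a=9, d=12}
Op 1: UPDATE d=26 (auto-commit; committed d=26)
Op 2: UPDATE d=26 (auto-commit; committed d=26)
Op 3: UPDATE d=15 (auto-commit; committed d=15)
Op 4: BEGIN: in_txn=True, pending={}
Op 5: UPDATE d=21 (pending; pending now {d=21})
Op 6: UPDATE d=19 (pending; pending now {d=19})
Op 7: ROLLBACK: discarded pending ['d']; in_txn=False
Final committed: {a=9, d=15}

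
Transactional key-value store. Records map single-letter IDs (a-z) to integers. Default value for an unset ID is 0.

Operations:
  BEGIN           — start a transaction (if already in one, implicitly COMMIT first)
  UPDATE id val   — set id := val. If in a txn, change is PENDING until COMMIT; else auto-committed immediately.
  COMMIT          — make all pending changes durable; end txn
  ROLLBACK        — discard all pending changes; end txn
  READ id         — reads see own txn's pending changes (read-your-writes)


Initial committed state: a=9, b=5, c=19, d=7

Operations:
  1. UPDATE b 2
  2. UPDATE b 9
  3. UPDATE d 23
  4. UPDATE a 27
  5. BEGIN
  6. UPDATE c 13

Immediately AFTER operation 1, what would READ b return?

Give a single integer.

Answer: 2

Derivation:
Initial committed: {a=9, b=5, c=19, d=7}
Op 1: UPDATE b=2 (auto-commit; committed b=2)
After op 1: visible(b) = 2 (pending={}, committed={a=9, b=2, c=19, d=7})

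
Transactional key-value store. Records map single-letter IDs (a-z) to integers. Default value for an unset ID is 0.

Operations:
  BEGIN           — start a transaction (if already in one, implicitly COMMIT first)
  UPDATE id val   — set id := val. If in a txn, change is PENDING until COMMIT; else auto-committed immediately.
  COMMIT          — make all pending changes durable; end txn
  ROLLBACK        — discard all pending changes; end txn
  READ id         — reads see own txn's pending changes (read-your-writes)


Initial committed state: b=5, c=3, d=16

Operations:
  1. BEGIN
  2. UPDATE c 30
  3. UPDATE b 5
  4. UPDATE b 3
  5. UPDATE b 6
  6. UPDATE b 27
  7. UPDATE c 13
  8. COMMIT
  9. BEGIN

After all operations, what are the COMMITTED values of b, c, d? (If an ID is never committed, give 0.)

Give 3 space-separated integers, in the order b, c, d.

Initial committed: {b=5, c=3, d=16}
Op 1: BEGIN: in_txn=True, pending={}
Op 2: UPDATE c=30 (pending; pending now {c=30})
Op 3: UPDATE b=5 (pending; pending now {b=5, c=30})
Op 4: UPDATE b=3 (pending; pending now {b=3, c=30})
Op 5: UPDATE b=6 (pending; pending now {b=6, c=30})
Op 6: UPDATE b=27 (pending; pending now {b=27, c=30})
Op 7: UPDATE c=13 (pending; pending now {b=27, c=13})
Op 8: COMMIT: merged ['b', 'c'] into committed; committed now {b=27, c=13, d=16}
Op 9: BEGIN: in_txn=True, pending={}
Final committed: {b=27, c=13, d=16}

Answer: 27 13 16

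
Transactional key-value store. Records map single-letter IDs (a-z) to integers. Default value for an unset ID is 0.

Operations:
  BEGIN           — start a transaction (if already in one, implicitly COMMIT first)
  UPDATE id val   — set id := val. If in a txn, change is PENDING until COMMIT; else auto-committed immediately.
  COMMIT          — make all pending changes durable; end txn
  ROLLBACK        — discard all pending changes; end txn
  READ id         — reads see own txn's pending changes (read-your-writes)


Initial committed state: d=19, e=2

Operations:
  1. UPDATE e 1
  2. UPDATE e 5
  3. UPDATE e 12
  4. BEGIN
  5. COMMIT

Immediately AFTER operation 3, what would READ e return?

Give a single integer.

Initial committed: {d=19, e=2}
Op 1: UPDATE e=1 (auto-commit; committed e=1)
Op 2: UPDATE e=5 (auto-commit; committed e=5)
Op 3: UPDATE e=12 (auto-commit; committed e=12)
After op 3: visible(e) = 12 (pending={}, committed={d=19, e=12})

Answer: 12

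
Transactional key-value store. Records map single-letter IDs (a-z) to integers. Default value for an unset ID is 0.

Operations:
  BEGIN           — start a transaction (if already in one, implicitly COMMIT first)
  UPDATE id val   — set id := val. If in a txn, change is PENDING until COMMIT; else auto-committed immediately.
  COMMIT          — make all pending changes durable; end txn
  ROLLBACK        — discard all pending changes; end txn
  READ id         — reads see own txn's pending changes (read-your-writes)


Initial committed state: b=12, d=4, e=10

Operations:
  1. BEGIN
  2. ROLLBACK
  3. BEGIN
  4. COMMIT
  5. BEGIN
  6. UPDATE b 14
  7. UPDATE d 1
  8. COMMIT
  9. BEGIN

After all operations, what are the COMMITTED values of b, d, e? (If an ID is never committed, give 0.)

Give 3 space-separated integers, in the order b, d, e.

Answer: 14 1 10

Derivation:
Initial committed: {b=12, d=4, e=10}
Op 1: BEGIN: in_txn=True, pending={}
Op 2: ROLLBACK: discarded pending []; in_txn=False
Op 3: BEGIN: in_txn=True, pending={}
Op 4: COMMIT: merged [] into committed; committed now {b=12, d=4, e=10}
Op 5: BEGIN: in_txn=True, pending={}
Op 6: UPDATE b=14 (pending; pending now {b=14})
Op 7: UPDATE d=1 (pending; pending now {b=14, d=1})
Op 8: COMMIT: merged ['b', 'd'] into committed; committed now {b=14, d=1, e=10}
Op 9: BEGIN: in_txn=True, pending={}
Final committed: {b=14, d=1, e=10}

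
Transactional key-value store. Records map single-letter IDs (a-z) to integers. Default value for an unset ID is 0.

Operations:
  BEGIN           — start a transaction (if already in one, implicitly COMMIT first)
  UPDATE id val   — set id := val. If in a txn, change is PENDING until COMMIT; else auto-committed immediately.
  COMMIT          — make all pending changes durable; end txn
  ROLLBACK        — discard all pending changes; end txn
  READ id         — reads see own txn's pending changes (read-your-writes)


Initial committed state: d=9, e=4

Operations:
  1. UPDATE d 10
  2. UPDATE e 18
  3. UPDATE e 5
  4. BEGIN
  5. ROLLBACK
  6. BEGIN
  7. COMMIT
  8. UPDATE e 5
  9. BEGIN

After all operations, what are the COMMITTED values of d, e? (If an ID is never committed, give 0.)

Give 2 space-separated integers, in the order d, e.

Answer: 10 5

Derivation:
Initial committed: {d=9, e=4}
Op 1: UPDATE d=10 (auto-commit; committed d=10)
Op 2: UPDATE e=18 (auto-commit; committed e=18)
Op 3: UPDATE e=5 (auto-commit; committed e=5)
Op 4: BEGIN: in_txn=True, pending={}
Op 5: ROLLBACK: discarded pending []; in_txn=False
Op 6: BEGIN: in_txn=True, pending={}
Op 7: COMMIT: merged [] into committed; committed now {d=10, e=5}
Op 8: UPDATE e=5 (auto-commit; committed e=5)
Op 9: BEGIN: in_txn=True, pending={}
Final committed: {d=10, e=5}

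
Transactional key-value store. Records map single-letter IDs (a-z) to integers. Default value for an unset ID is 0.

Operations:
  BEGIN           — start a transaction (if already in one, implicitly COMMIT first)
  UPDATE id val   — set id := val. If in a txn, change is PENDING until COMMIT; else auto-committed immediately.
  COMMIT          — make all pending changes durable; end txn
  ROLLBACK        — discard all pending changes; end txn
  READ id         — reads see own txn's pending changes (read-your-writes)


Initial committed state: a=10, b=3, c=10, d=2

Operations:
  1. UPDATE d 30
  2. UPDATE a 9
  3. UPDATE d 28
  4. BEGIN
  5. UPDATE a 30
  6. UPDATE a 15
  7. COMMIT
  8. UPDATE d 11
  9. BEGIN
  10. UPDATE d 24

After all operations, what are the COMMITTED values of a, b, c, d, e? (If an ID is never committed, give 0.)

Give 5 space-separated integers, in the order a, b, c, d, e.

Answer: 15 3 10 11 0

Derivation:
Initial committed: {a=10, b=3, c=10, d=2}
Op 1: UPDATE d=30 (auto-commit; committed d=30)
Op 2: UPDATE a=9 (auto-commit; committed a=9)
Op 3: UPDATE d=28 (auto-commit; committed d=28)
Op 4: BEGIN: in_txn=True, pending={}
Op 5: UPDATE a=30 (pending; pending now {a=30})
Op 6: UPDATE a=15 (pending; pending now {a=15})
Op 7: COMMIT: merged ['a'] into committed; committed now {a=15, b=3, c=10, d=28}
Op 8: UPDATE d=11 (auto-commit; committed d=11)
Op 9: BEGIN: in_txn=True, pending={}
Op 10: UPDATE d=24 (pending; pending now {d=24})
Final committed: {a=15, b=3, c=10, d=11}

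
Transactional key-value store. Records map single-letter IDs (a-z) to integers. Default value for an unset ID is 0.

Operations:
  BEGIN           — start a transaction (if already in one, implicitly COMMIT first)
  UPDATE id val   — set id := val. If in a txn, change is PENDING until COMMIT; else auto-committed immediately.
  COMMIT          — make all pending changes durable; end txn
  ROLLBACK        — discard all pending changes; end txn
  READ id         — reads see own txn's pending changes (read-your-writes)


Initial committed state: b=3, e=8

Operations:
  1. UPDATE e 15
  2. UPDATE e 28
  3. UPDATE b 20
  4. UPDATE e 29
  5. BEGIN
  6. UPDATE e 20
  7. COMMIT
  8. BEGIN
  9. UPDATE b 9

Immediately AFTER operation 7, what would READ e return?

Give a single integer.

Initial committed: {b=3, e=8}
Op 1: UPDATE e=15 (auto-commit; committed e=15)
Op 2: UPDATE e=28 (auto-commit; committed e=28)
Op 3: UPDATE b=20 (auto-commit; committed b=20)
Op 4: UPDATE e=29 (auto-commit; committed e=29)
Op 5: BEGIN: in_txn=True, pending={}
Op 6: UPDATE e=20 (pending; pending now {e=20})
Op 7: COMMIT: merged ['e'] into committed; committed now {b=20, e=20}
After op 7: visible(e) = 20 (pending={}, committed={b=20, e=20})

Answer: 20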